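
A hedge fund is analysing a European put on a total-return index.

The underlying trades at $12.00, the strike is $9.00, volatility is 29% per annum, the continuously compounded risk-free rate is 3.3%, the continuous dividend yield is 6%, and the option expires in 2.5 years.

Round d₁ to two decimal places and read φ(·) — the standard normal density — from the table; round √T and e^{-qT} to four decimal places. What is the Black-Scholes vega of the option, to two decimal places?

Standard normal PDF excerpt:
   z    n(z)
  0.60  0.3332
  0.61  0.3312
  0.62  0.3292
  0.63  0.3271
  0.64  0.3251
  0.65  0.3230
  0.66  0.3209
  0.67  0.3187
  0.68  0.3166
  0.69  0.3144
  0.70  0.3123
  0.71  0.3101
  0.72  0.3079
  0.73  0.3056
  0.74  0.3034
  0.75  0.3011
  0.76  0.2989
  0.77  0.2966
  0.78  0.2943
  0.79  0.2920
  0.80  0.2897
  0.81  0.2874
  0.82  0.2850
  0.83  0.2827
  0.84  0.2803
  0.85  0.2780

T = 2.5;  σ√T = 0.4585
d₁ = [ln(12/9) + (0.033 − 0.06 + 0.29²/2)·2.5] / 0.4585 = [0.2877 + 0.0376] / 0.4585 = 0.7095 which rounds to 0.71
√T = √2.5 = 1.5811
φ(d₁) = φ(0.71) = 0.3101
e^(−qT) = e^(−0.06·2.5) = 0.8607
vega = S·e^(−qT)·φ(d₁)·√T = 12·0.8607·0.3101·1.5811 = 5.0640
(Call and put vega coincide under Black-Scholes.)

5.06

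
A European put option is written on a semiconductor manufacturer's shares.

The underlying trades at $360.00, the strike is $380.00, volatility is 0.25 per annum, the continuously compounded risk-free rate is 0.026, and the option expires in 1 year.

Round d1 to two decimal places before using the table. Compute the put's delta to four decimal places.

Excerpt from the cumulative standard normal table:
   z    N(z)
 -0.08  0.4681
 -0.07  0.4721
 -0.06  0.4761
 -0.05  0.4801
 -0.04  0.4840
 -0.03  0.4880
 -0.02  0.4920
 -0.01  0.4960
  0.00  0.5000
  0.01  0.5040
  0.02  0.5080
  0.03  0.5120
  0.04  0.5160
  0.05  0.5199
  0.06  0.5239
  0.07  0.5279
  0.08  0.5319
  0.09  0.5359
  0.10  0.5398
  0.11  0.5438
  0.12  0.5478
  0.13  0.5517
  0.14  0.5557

-0.4960

σ√T = 0.25 × 1.0000 = 0.2500
d₁ = [ln(360/380) + (0.026 + 0.25²/2)·1] / 0.2500 = [-0.0541 + 0.0572] / 0.2500 = 0.0127 which rounds to 0.01
N(d₁) = N(0.01) = 0.5040
Δ_put = N(d₁) − 1 = 0.5040 − 1 = -0.4960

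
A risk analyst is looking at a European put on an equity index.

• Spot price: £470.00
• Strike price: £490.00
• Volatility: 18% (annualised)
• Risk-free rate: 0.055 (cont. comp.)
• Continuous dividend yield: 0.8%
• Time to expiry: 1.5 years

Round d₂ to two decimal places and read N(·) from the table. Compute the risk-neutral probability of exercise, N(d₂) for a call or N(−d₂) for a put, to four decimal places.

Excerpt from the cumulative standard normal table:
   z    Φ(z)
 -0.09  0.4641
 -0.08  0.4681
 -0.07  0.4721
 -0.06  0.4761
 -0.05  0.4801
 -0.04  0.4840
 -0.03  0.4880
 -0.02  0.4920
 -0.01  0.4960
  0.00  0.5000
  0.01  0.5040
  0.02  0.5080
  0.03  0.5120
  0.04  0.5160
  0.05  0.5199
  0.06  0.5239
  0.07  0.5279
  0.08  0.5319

0.4920

σ√T = 0.18·√1.5 = 0.2205
d₁ = [ln(470/490) + (0.055 − 0.008 + 0.18²/2)·1.5] / 0.2205 = [-0.0417 + 0.0948] / 0.2205 = 0.2410 ⇒ 0.24
d₂ = d₁ − σ√T = 0.2410 − 0.2205 = 0.0205 ⇒ 0.02
Pr(exercise) under Q = N(−d₂) = N(-0.02) = 0.4920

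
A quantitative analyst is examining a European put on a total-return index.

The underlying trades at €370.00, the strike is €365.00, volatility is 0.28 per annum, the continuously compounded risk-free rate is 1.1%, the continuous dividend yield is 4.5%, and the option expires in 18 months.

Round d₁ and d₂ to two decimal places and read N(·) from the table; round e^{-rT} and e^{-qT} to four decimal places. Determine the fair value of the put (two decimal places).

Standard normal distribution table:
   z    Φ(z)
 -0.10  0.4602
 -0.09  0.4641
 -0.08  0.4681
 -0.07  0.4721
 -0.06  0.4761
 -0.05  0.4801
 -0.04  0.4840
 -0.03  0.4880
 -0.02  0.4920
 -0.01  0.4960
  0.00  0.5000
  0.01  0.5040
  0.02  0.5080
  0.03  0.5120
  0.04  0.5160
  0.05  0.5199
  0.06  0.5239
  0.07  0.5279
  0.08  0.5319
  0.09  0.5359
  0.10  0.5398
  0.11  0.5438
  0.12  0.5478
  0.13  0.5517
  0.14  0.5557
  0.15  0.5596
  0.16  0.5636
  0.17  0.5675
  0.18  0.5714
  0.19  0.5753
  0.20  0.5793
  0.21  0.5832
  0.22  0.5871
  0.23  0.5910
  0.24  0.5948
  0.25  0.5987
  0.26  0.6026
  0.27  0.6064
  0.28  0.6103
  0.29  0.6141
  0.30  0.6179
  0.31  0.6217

σ√T = 0.28 × 1.2247 = 0.3429
ln(S/K) + (r − q + σ²/2)T = ln(370/365) + (0.011 − 0.045 + 0.28²/2)·1.5 = 0.0136 + 0.0078 = 0.0214
d₁ = 0.0214 / 0.3429 = 0.0624 → 0.06
d₂ = d₁ − σ√T = 0.0624 − 0.3429 = -0.2805 → -0.28
e^(−qT) = e^(−0.045·1.5) = 0.9347;  e^(−rT) = e^(−0.011·1.5) = 0.9836
N(−d₂) = N(0.28) = 0.6103;  N(−d₁) = N(-0.06) = 0.4761
P = 365·0.9836·0.6103 − 370·0.9347·0.4761 = 219.1062 − 164.6539 = 54.4523

€54.45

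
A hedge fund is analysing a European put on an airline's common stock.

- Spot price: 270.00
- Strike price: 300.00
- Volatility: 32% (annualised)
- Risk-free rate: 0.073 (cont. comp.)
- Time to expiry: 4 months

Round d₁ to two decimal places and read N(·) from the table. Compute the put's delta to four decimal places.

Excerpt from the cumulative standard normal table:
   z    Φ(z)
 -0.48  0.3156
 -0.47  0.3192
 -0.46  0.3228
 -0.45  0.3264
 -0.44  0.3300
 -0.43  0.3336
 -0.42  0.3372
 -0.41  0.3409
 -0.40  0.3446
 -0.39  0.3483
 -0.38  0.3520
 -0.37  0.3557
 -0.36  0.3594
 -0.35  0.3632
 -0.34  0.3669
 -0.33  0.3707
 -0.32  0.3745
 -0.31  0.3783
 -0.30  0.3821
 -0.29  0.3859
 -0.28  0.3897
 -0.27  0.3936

σ√T = 0.32·√0.3333 = 0.1848
d₁ = [ln(270/300) + (0.073 + 0.32²/2)·0.3333] / 0.1848 = [-0.1054 + 0.0414] / 0.1848 = -0.3462 → -0.35
N(d₁) = N(-0.35) = 0.3632
Δ_put = N(d₁) − 1 = 0.3632 − 1 = -0.6368

-0.6368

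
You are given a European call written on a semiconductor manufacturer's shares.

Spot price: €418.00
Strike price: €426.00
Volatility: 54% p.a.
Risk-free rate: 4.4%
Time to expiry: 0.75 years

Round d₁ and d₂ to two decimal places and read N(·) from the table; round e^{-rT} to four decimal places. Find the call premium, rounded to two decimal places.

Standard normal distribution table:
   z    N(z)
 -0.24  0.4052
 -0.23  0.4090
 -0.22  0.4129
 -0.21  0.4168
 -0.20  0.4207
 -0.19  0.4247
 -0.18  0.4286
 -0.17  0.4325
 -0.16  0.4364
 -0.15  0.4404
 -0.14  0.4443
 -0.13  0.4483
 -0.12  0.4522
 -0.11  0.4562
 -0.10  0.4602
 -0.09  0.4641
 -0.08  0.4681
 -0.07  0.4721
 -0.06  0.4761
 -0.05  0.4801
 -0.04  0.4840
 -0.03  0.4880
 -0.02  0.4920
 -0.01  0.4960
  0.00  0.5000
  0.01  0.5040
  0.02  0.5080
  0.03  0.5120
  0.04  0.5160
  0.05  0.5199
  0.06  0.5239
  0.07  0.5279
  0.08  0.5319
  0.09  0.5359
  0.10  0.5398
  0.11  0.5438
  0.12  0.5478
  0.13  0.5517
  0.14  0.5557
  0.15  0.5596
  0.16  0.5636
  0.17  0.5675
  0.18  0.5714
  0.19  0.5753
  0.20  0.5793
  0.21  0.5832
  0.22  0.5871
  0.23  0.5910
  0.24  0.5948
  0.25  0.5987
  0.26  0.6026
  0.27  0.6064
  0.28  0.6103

€78.49

T = 0.75;  σ√T = 0.4677
ln(S/K) + (r + σ²/2)T = ln(418/426) + (0.044 + 0.54²/2)·0.75 = -0.0190 + 0.1424 = 0.1234
d₁ = 0.1234 / 0.4677 = 0.2639 → 0.26
d₂ = d₁ − σ√T = 0.2639 − 0.4677 = -0.2038 → -0.20
exp(−rT) = exp(−0.044·0.75) = 0.9675
C = 418·N(0.26) − 426·0.9675·N(-0.20) = 418·0.6026 − 426·0.9675·0.4207 = 251.8868 − 173.3936 = 78.4932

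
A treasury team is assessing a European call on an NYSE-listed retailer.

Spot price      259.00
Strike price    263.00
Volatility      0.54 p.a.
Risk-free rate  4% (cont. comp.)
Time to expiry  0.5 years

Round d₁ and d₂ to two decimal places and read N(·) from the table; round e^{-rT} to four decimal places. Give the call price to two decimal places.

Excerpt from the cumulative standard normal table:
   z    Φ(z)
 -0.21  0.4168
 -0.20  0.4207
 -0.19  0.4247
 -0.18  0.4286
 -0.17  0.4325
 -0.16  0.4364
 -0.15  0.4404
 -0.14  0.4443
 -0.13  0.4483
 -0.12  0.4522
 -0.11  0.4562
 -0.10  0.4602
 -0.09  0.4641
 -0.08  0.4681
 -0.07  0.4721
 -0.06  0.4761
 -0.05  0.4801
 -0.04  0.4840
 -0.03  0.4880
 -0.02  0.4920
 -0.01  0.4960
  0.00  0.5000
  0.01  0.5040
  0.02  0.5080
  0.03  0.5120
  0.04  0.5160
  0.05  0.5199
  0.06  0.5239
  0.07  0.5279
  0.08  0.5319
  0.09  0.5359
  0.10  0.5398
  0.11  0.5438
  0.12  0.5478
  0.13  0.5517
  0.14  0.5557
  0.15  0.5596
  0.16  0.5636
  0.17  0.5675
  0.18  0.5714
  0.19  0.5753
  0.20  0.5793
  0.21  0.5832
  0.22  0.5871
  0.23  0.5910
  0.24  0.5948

39.55

T = 0.5;  σ√T = 0.3818
d₁ = [ln(259/263) + (0.04 + 0.54²/2)·0.5] / 0.3818 = [-0.0153 + 0.0929] / 0.3818 = 0.2032 ⇒ 0.20
d₂ = d₁ − σ√T = 0.2032 − 0.3818 = -0.1787 ⇒ -0.18
exp(−rT) = exp(−0.04·0.5) = 0.9802
N(d₁) = N(0.20) = 0.5793;  N(d₂) = N(-0.18) = 0.4286
C = 259·0.5793 − 263·0.9802·0.4286 = 150.0387 − 110.4899 = 39.5488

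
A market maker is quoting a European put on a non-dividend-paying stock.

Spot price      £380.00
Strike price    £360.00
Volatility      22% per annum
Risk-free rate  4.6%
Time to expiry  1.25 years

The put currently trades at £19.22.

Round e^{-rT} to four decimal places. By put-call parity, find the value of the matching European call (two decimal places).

£59.34

e^(−rT) = e^(−0.046·1.25) = 0.9441
Put-call parity: C − P = S − K·e^(−rT) = 380 − 360·0.9441 = 380 − 339.8760 = 40.1240
C = P + (C − P) = 19.22 + (40.1240) = 59.3440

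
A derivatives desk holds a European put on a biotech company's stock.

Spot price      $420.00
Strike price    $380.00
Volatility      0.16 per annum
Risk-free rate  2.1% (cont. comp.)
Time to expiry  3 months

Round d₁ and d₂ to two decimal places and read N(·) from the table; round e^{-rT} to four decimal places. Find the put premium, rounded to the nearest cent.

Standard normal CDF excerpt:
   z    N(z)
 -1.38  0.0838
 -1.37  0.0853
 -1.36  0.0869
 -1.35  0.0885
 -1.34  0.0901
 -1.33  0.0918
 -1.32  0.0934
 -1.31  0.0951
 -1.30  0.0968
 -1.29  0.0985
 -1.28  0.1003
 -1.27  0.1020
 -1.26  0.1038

$1.42

σ√T = 0.16 × 0.5000 = 0.0800
ln(S/K) + (r + σ²/2)T = ln(420/380) + (0.021 + 0.16²/2)·0.25 = 0.1001 + 0.0085 = 0.1085
d₁ = 0.1085 / 0.0800 = 1.3567 ⇒ 1.36
d₂ = d₁ − σ√T = 1.3567 − 0.0800 = 1.2767 ⇒ 1.28
exp(−rT) = exp(−0.021·0.25) = 0.9948
N(−d₂) = N(-1.28) = 0.1003;  N(−d₁) = N(-1.36) = 0.0869
P = 380·0.9948·0.1003 − 420·0.0869 = 37.9158 − 36.4980 = 1.4178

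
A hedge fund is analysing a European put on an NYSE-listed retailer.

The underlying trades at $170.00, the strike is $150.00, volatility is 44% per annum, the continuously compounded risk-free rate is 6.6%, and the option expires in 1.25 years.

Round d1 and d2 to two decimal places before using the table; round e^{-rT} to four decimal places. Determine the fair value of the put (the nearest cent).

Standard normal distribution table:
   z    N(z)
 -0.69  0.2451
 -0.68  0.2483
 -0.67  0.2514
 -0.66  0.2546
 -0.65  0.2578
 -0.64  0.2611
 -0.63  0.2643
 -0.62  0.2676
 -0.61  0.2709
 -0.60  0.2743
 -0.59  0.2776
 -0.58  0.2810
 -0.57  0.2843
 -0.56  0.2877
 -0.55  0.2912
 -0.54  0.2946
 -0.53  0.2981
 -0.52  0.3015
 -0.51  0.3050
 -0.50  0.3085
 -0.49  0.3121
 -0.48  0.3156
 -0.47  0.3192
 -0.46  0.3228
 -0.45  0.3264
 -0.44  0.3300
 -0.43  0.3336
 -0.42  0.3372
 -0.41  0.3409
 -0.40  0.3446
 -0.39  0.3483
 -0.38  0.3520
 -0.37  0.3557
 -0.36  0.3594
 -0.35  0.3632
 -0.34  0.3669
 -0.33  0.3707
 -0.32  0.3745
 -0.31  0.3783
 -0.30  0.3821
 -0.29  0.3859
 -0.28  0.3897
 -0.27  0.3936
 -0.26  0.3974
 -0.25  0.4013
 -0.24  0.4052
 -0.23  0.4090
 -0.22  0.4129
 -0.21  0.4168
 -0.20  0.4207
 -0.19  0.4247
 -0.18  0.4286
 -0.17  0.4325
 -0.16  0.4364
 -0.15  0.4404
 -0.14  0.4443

$16.46

σ√T = 0.44 × 1.1180 = 0.4919
d₁ = [ln(170/150) + (0.066 + ½·0.44²)·1.25] / (σ√T) = (0.1252 + 0.2035) / 0.4919 = 0.6681 ≈ 0.67
d₂ = 0.6681 − 0.4919 = 0.1762 ≈ 0.18
e^(−rT) = e^(−0.066·1.25) = 0.9208
N(−d₂) = N(-0.18) = 0.4286;  N(−d₁) = N(-0.67) = 0.2514
P = 150·0.9208·0.4286 − 170·0.2514 = 59.1982 − 42.7380 = 16.4602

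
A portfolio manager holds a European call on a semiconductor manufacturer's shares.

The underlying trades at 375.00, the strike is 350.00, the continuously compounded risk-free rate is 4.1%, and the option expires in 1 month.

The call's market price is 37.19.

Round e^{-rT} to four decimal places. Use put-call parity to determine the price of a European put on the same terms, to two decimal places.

exp(−rT) = exp(−0.041·0.08333) = 0.9966
Put-call parity: C − P = S − K·e^(−rT) = 375 − 350·0.9966 = 375 − 348.8100 = 26.1900
P = C − (C − P) = 37.19 − (26.1900) = 11.0000

11.00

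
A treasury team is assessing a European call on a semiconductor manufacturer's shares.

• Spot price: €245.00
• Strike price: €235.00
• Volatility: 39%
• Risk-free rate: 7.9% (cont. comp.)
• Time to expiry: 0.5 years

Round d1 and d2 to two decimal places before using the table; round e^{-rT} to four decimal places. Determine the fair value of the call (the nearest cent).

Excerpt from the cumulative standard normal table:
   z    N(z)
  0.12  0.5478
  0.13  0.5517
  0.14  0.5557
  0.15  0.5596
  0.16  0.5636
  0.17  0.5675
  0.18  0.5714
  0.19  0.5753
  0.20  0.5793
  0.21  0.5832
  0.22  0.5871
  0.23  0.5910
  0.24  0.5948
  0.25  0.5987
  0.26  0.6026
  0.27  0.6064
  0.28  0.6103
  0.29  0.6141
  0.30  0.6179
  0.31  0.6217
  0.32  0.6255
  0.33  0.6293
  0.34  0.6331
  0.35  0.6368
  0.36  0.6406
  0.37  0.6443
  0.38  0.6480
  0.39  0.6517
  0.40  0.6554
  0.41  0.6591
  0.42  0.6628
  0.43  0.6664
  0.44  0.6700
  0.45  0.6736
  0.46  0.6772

σ√T = 0.39·√0.5 = 0.2758
ln(S/K) + (r + σ²/2)T = ln(245/235) + (0.079 + 0.39²/2)·0.5 = 0.0417 + 0.0775 = 0.1192
d₁ = 0.1192 / 0.2758 = 0.4322 → 0.43
d₂ = d₁ − σ√T = 0.4322 − 0.2758 = 0.1565 → 0.16
e^(−rT) = e^(−0.079·0.5) = 0.9613
N(d₁) = N(0.43) = 0.6664;  N(d₂) = N(0.16) = 0.5636
C = 245·0.6664 − 235·0.9613·0.5636 = 163.2680 − 127.3203 = 35.9477

€35.95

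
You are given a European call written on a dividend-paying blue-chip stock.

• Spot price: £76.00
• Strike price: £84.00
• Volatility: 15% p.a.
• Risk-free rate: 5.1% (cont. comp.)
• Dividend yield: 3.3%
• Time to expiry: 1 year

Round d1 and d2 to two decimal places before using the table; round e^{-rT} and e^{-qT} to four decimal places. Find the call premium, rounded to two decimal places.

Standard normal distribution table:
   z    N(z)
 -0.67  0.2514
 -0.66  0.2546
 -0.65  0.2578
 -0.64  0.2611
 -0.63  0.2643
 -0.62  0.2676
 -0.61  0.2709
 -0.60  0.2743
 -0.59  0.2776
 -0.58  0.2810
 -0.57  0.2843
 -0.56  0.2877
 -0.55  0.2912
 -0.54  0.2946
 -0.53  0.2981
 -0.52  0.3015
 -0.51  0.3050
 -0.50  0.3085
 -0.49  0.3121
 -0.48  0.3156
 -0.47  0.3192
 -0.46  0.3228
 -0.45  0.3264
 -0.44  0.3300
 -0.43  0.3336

£2.11

σ√T = 0.15 × 1.0000 = 0.1500
ln(S/K) + (r − q + σ²/2)T = ln(76/84) + (0.051 − 0.033 + 0.15²/2)·1 = -0.1001 + 0.0292 = -0.0708
d₁ = -0.0708 / 0.1500 = -0.4722 which rounds to -0.47
d₂ = d₁ − σ√T = -0.4722 − 0.1500 = -0.6222 which rounds to -0.62
e^(−qT) = e^(−0.033·1) = 0.9675;  e^(−rT) = e^(−0.051·1) = 0.9503
N(d₁) = N(-0.47) = 0.3192;  N(d₂) = N(-0.62) = 0.2676
C = 76·0.9675·0.3192 − 84·0.9503·0.2676 = 23.4708 − 21.3612 = 2.1096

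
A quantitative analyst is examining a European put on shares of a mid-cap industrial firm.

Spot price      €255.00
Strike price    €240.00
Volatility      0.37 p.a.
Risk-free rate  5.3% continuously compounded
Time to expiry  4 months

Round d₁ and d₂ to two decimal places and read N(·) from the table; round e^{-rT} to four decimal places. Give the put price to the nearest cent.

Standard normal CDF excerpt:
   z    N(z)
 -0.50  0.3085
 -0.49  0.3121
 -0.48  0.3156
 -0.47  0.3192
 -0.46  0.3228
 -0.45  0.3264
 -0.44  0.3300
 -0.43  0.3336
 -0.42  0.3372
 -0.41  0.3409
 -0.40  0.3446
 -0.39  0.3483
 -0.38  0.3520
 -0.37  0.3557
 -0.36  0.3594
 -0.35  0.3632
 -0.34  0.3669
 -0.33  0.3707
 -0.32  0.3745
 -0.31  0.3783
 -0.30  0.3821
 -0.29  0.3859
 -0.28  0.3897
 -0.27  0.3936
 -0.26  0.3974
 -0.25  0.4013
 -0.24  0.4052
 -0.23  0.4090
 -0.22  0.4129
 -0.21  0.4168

€12.31

σ√T = 0.37·√0.3333 = 0.2136
d₁ = [ln(255/240) + (0.053 + 0.37²/2)·0.3333] / 0.2136 = [0.0606 + 0.0405] / 0.2136 = 0.4733 ⇒ 0.47
d₂ = d₁ − σ√T = 0.4733 − 0.2136 = 0.2597 ⇒ 0.26
exp(−rT) = exp(−0.053·0.3333) = 0.9825
P = 240·0.9825·N(-0.26) − 255·N(-0.47) = 240·0.9825·0.3974 − 255·0.3192 = 93.7069 − 81.3960 = 12.3109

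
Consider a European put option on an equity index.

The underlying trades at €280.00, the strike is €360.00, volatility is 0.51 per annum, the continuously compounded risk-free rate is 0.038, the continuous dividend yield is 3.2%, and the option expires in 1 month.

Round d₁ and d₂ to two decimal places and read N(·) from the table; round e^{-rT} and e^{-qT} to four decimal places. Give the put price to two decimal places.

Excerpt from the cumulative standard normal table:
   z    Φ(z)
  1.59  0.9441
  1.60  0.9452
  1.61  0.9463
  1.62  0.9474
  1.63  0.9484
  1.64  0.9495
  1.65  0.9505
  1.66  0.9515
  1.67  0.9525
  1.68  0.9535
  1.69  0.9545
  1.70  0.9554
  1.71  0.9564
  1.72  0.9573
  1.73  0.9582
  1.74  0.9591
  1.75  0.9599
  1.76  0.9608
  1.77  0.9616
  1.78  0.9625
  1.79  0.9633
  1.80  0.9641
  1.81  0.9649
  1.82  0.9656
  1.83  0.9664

€80.56

σ√T = 0.51 × 0.2887 = 0.1472
ln(S/K) + (r − q + σ²/2)T = ln(280/360) + (0.038 − 0.032 + 0.51²/2)·0.08333 = -0.2513 + 0.0113 = -0.2400
d₁ = -0.2400 / 0.1472 = -1.6300 which rounds to -1.63
d₂ = d₁ − σ√T = -1.6300 − 0.1472 = -1.7772 which rounds to -1.78
exp(−qT) = exp(−0.032·0.08333) = 0.9973;  exp(−rT) = exp(−0.038·0.08333) = 0.9968
N(−d₂) = N(1.78) = 0.9625;  N(−d₁) = N(1.63) = 0.9484
P = 360·0.9968·0.9625 − 280·0.9973·0.9484 = 345.3912 − 264.8350 = 80.5562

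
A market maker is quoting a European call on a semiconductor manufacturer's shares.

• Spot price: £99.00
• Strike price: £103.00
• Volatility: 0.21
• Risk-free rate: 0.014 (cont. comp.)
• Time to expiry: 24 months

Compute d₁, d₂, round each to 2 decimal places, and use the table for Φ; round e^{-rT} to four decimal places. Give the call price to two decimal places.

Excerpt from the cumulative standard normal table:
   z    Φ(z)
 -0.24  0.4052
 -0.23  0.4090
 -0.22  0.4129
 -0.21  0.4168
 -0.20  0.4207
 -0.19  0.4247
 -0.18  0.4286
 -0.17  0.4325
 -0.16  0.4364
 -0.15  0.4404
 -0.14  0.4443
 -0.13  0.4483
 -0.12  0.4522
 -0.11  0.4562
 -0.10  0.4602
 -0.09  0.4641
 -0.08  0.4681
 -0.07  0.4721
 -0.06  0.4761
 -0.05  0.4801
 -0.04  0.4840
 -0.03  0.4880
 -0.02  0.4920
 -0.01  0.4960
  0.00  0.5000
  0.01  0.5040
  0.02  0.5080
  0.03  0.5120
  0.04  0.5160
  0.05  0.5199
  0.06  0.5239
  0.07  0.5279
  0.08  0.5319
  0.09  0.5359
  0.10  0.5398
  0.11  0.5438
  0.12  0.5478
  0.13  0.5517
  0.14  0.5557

σ√T = 0.21 × 1.4142 = 0.2970
d₁ = [ln(99/103) + (0.014 + ½·0.21²)·2] / (σ√T) = (-0.0396 + 0.0721) / 0.2970 = 0.1094 which rounds to 0.11
d₂ = 0.1094 − 0.2970 = -0.1876 which rounds to -0.19
e^(−rT) = e^(−0.014·2) = 0.9724
C = 99·N(0.11) − 103·0.9724·N(-0.19) = 99·0.5438 − 103·0.9724·0.4247 = 53.8362 − 42.5368 = 11.2994

£11.30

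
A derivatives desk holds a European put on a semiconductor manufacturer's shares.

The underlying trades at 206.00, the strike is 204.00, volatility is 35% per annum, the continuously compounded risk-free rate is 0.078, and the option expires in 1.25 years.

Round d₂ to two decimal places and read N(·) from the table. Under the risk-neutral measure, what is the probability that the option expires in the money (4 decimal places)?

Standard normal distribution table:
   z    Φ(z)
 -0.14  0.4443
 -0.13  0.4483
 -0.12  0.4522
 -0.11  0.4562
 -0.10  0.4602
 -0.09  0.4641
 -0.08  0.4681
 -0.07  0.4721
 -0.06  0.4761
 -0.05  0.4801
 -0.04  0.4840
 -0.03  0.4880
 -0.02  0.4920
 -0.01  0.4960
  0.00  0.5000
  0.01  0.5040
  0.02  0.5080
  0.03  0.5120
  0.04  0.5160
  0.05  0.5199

0.4681

σ√T = 0.35 × 1.1180 = 0.3913
d₁ = [ln(206/204) + (0.078 + 0.35²/2)·1.25] / 0.3913 = [0.0098 + 0.1741] / 0.3913 = 0.4697 ⇒ 0.47
d₂ = d₁ − σ√T = 0.4697 − 0.3913 = 0.0784 ⇒ 0.08
Risk-neutral Pr[S_T < K] = N(−d₂) = N(-0.08) = 0.4681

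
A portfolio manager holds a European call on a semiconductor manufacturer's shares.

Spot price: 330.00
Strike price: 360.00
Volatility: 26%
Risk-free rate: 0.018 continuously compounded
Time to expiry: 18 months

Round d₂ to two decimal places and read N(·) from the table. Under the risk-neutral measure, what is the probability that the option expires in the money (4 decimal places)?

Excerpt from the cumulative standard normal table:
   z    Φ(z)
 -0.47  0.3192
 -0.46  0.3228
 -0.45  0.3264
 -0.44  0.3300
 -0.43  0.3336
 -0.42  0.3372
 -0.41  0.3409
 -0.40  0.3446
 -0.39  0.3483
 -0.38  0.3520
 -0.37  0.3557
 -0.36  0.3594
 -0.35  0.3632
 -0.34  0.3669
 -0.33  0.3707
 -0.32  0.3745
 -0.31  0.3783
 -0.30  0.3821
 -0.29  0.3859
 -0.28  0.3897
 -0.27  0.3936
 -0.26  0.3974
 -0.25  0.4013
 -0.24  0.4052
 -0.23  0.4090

0.3632

σ√T = 0.26·√1.5 = 0.3184
d₁ = [ln(330/360) + (0.018 + 0.26²/2)·1.5] / 0.3184 = [-0.0870 + 0.0777] / 0.3184 = -0.0292 which rounds to -0.03
d₂ = d₁ − σ√T = -0.0292 − 0.3184 = -0.3477 which rounds to -0.35
Pr(exercise) under Q = N(d₂) = 0.3632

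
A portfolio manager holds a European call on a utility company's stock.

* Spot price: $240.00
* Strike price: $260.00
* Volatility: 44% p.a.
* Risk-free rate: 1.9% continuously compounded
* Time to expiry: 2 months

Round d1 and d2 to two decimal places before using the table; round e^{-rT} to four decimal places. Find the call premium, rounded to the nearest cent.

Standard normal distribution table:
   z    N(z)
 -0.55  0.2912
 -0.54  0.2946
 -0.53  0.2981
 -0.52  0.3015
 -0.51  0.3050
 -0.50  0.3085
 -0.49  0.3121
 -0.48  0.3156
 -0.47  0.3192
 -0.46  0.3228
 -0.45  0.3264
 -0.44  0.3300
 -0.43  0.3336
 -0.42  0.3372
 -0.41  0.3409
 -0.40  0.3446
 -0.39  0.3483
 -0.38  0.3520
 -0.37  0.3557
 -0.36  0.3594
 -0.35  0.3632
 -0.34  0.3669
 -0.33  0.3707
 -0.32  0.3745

T = 0.1667;  σ√T = 0.1796
d₁ = [ln(240/260) + (0.019 + 0.44²/2)·0.1667] / 0.1796 = [-0.0800 + 0.0193] / 0.1796 = -0.3382 → -0.34
d₂ = d₁ − σ√T = -0.3382 − 0.1796 = -0.5178 → -0.52
exp(−rT) = exp(−0.019·0.1667) = 0.9968
C = 240·N(-0.34) − 260·0.9968·N(-0.52) = 240·0.3669 − 260·0.9968·0.3015 = 88.0560 − 78.1392 = 9.9168

$9.92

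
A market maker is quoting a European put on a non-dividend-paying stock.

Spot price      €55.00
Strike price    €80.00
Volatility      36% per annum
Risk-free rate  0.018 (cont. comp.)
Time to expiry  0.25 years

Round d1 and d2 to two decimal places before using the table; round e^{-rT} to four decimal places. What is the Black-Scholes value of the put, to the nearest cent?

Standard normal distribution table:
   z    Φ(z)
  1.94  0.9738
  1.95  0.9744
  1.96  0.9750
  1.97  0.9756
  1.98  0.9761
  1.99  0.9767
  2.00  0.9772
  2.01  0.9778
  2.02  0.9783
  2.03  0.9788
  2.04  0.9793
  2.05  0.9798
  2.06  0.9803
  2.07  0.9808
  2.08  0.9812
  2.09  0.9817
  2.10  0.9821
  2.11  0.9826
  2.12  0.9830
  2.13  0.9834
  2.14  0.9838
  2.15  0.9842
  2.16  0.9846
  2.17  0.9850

T = 0.25;  σ√T = 0.1800
d₁ = [ln(55/80) + (0.018 + ½·0.36²)·0.25] / (σ√T) = (-0.3747 + 0.0207) / 0.1800 = -1.9666 which rounds to -1.97
d₂ = -1.9666 − 0.1800 = -2.1466 which rounds to -2.15
e^(−rT) = e^(−0.018·0.25) = 0.9955
N(−d₂) = N(2.15) = 0.9842;  N(−d₁) = N(1.97) = 0.9756
P = 80·0.9955·0.9842 − 55·0.9756 = 78.3817 − 53.6580 = 24.7237

€24.72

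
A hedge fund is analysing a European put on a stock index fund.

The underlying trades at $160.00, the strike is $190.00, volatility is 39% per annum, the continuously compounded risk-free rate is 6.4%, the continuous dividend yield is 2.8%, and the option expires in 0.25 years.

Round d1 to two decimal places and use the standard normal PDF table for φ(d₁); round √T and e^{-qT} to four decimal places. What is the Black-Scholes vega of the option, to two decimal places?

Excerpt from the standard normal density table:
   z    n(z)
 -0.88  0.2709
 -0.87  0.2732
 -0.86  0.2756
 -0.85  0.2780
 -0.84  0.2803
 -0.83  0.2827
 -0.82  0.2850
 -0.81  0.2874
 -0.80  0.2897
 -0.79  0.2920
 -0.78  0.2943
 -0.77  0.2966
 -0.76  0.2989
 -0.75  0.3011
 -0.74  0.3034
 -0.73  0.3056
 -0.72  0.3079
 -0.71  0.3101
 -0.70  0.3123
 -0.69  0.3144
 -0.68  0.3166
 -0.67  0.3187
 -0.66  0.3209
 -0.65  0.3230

24.10

σ√T = 0.39·√0.25 = 0.1950
d₁ = [ln(160/190) + (0.064 − 0.028 + ½·0.39²)·0.25] / (σ√T) = (-0.1719 + 0.0280) / 0.1950 = -0.7376 ⇒ -0.74
√T = √0.25 = 0.5000
φ(d₁) = φ(-0.74) = 0.3034
e^(−qT) = e^(−0.028·0.25) = 0.9930
vega = S·e^(−qT)·φ(d₁)·√T = 160·0.9930·0.3034·0.5000 = 24.1021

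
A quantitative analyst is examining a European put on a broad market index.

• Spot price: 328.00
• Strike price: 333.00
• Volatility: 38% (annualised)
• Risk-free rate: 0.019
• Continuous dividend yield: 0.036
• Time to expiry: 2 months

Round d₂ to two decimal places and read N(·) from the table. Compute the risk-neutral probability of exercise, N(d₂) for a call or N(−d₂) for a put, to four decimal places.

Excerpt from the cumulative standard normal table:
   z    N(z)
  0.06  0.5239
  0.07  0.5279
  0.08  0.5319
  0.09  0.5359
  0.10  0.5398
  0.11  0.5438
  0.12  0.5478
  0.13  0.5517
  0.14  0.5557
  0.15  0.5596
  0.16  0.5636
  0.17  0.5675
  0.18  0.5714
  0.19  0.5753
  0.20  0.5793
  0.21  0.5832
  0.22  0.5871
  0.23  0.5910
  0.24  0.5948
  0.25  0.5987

σ√T = 0.38 × 0.4082 = 0.1551
ln(S/K) + (r − q + σ²/2)T = ln(328/333) + (0.019 − 0.036 + 0.38²/2)·0.1667 = -0.0151 + 0.0092 = -0.0059
d₁ = -0.0059 / 0.1551 = -0.0382 ⇒ -0.04
d₂ = d₁ − σ√T = -0.0382 − 0.1551 = -0.1934 ⇒ -0.19
Risk-neutral Pr[S_T < K] = N(−d₂) = N(0.19) = 0.5753

0.5753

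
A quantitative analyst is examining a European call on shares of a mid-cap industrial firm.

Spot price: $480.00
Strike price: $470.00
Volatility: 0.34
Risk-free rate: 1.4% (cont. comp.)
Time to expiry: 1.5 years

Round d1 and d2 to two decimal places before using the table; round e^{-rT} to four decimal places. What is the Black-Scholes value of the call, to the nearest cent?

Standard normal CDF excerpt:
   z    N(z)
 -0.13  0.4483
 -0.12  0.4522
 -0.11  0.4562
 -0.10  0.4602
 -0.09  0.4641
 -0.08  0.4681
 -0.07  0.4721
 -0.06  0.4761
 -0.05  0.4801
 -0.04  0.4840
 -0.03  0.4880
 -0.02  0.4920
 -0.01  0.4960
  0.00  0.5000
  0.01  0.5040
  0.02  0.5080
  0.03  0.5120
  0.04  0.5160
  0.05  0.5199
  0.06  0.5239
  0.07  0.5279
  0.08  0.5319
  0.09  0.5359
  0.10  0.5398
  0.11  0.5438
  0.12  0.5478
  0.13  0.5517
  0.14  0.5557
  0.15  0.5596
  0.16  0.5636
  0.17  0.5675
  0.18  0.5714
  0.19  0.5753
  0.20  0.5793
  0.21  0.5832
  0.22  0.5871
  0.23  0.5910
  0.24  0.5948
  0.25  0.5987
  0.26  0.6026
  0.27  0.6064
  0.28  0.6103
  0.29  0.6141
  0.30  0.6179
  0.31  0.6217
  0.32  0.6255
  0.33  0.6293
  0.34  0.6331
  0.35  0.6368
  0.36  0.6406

$88.46

σ√T = 0.34 × 1.2247 = 0.4164
d₁ = [ln(480/470) + (0.014 + 0.34²/2)·1.5] / 0.4164 = [0.0211 + 0.1077] / 0.4164 = 0.3092 ≈ 0.31
d₂ = d₁ − σ√T = 0.3092 − 0.4164 = -0.1072 ≈ -0.11
e^(−rT) = e^(−0.014·1.5) = 0.9792
N(d₁) = N(0.31) = 0.6217;  N(d₂) = N(-0.11) = 0.4562
C = 480·0.6217 − 470·0.9792·0.4562 = 298.4160 − 209.9542 = 88.4618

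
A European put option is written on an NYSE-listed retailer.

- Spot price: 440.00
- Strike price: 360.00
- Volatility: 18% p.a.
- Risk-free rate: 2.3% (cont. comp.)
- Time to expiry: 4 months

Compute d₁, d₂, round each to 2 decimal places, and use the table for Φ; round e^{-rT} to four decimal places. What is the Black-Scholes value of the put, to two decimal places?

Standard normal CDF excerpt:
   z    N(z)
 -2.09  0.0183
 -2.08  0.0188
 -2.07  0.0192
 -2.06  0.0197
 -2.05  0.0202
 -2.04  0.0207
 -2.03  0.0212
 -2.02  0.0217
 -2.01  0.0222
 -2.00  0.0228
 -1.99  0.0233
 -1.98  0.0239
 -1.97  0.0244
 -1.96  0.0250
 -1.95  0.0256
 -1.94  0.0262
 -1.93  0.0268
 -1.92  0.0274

0.48

σ√T = 0.18 × 0.5774 = 0.1039
d₁ = [ln(440/360) + (0.023 + ½·0.18²)·0.3333] / (σ√T) = (0.2007 + 0.0131) / 0.1039 = 2.0567 which rounds to 2.06
d₂ = 2.0567 − 0.1039 = 1.9528 which rounds to 1.95
exp(−rT) = exp(−0.023·0.3333) = 0.9924
N(−d₂) = N(-1.95) = 0.0256;  N(−d₁) = N(-2.06) = 0.0197
P = 360·0.9924·0.0256 − 440·0.0197 = 9.1460 − 8.6680 = 0.4780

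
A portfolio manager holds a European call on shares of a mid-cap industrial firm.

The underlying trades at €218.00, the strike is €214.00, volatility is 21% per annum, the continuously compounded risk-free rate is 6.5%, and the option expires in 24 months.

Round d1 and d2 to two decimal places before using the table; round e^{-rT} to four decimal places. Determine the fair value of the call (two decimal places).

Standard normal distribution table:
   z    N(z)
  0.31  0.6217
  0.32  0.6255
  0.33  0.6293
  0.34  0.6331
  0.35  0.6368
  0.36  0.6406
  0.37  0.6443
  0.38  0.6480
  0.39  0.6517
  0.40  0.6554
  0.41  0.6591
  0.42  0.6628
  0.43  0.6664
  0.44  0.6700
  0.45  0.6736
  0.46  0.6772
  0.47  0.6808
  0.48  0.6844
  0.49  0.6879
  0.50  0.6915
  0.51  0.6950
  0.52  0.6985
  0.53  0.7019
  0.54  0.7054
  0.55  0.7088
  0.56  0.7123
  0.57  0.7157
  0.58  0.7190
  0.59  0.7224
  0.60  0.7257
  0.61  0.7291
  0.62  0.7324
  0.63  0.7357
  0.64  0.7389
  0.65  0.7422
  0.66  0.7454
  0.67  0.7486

€42.14

σ√T = 0.21 × 1.4142 = 0.2970
d₁ = [ln(218/214) + (0.065 + 0.21²/2)·2] / 0.2970 = [0.0185 + 0.1741] / 0.2970 = 0.6486 → 0.65
d₂ = d₁ − σ√T = 0.6486 − 0.2970 = 0.3516 → 0.35
exp(−rT) = exp(−0.065·2) = 0.8781
N(d₁) = N(0.65) = 0.7422;  N(d₂) = N(0.35) = 0.6368
C = 218·0.7422 − 214·0.8781·0.6368 = 161.7996 − 119.6633 = 42.1363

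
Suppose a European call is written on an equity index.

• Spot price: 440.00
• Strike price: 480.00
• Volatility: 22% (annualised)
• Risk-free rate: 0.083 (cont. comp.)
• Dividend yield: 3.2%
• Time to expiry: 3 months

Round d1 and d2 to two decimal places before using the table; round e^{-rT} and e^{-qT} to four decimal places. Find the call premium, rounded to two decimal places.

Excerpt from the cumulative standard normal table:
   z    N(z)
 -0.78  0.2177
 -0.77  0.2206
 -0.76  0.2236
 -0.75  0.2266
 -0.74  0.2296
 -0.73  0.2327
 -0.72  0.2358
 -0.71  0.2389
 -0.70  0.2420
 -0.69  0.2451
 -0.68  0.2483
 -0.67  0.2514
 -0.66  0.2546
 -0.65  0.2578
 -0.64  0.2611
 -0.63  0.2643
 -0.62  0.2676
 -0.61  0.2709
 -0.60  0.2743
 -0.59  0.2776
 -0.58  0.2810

7.40

σ√T = 0.22 × 0.5000 = 0.1100
d₁ = [ln(440/480) + (0.083 − 0.032 + 0.22²/2)·0.25] / 0.1100 = [-0.0870 + 0.0188] / 0.1100 = -0.6201 → -0.62
d₂ = d₁ − σ√T = -0.6201 − 0.1100 = -0.7301 → -0.73
exp(−qT) = exp(−0.032·0.25) = 0.9920;  exp(−rT) = exp(−0.083·0.25) = 0.9795
C = 440·0.9920·N(-0.62) − 480·0.9795·N(-0.73) = 440·0.9920·0.2676 − 480·0.9795·0.2327 = 116.8020 − 109.4062 = 7.3958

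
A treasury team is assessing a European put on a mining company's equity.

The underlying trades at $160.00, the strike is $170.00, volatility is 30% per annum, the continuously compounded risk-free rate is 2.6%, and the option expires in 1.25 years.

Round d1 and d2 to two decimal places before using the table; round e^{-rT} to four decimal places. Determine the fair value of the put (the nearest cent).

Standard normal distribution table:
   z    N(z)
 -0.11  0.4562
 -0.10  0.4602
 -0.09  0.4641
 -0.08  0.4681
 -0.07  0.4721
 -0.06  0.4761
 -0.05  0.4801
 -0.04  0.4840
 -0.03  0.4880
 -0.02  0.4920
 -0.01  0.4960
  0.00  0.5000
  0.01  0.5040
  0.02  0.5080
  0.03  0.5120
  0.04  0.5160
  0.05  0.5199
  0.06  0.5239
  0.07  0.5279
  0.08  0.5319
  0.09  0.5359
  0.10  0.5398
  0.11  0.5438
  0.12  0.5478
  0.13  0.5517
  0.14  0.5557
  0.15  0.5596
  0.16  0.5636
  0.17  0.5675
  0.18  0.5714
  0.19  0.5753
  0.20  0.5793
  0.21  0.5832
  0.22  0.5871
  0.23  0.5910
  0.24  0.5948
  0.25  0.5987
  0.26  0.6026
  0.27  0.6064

σ√T = 0.3 × 1.1180 = 0.3354
d₁ = [ln(160/170) + (0.026 + 0.3²/2)·1.25] / 0.3354 = [-0.0606 + 0.0887] / 0.3354 = 0.0839 ⇒ 0.08
d₂ = d₁ − σ√T = 0.0839 − 0.3354 = -0.2516 ⇒ -0.25
exp(−rT) = exp(−0.026·1.25) = 0.9680
P = 170·0.9680·N(0.25) − 160·N(-0.08) = 170·0.9680·0.5987 − 160·0.4681 = 98.5221 − 74.8960 = 23.6261

$23.63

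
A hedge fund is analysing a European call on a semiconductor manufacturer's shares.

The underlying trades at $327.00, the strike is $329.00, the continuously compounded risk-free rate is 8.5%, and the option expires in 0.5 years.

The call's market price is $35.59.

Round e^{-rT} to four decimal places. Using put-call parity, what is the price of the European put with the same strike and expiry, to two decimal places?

e^(−rT) = e^(−0.085·0.5) = 0.9584
Put-call parity: C − P = S − K·e^(−rT) = 327 − 329·0.9584 = 327 − 315.3136 = 11.6864
P = C − (C − P) = 35.59 − (11.6864) = 23.9036

$23.90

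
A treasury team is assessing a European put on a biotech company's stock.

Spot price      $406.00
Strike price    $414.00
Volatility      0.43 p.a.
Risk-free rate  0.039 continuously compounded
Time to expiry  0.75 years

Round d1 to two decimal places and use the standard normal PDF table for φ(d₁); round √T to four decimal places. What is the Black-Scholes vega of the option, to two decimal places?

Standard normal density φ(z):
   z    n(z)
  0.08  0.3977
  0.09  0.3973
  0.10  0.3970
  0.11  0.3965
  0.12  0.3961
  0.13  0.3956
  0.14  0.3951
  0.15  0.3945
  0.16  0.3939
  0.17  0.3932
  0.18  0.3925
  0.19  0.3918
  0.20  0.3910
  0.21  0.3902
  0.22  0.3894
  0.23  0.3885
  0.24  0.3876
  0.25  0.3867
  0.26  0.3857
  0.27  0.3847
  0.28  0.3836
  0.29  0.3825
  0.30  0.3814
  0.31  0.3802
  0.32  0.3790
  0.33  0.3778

137.19

σ√T = 0.43 × 0.8660 = 0.3724
d₁ = [ln(406/414) + (0.039 + 0.43²/2)·0.75] / 0.3724 = [-0.0195 + 0.0986] / 0.3724 = 0.2123 ≈ 0.21
√T = √0.75 = 0.8660
φ(d₁) = φ(0.21) = 0.3902
vega = S·φ(d₁)·√T = 406·0.3902·0.8660 = 137.1928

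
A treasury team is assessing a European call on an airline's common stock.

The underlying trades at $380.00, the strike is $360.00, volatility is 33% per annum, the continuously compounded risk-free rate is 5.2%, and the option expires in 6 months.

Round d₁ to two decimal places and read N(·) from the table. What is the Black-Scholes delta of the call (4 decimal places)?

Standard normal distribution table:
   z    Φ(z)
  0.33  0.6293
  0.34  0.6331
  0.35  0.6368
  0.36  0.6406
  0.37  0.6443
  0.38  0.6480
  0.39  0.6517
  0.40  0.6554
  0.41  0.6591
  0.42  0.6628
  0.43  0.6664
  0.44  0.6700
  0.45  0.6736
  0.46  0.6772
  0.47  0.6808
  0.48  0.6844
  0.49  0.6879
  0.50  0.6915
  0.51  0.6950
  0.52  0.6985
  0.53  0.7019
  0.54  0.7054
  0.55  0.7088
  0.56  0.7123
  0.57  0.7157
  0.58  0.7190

0.6772

σ√T = 0.33 × 0.7071 = 0.2333
ln(S/K) + (r + σ²/2)T = ln(380/360) + (0.052 + 0.33²/2)·0.5 = 0.0541 + 0.0532 = 0.1073
d₁ = 0.1073 / 0.2333 = 0.4598 which rounds to 0.46
N(d₁) = N(0.46) = 0.6772
Δ_call = N(d₁) = 0.6772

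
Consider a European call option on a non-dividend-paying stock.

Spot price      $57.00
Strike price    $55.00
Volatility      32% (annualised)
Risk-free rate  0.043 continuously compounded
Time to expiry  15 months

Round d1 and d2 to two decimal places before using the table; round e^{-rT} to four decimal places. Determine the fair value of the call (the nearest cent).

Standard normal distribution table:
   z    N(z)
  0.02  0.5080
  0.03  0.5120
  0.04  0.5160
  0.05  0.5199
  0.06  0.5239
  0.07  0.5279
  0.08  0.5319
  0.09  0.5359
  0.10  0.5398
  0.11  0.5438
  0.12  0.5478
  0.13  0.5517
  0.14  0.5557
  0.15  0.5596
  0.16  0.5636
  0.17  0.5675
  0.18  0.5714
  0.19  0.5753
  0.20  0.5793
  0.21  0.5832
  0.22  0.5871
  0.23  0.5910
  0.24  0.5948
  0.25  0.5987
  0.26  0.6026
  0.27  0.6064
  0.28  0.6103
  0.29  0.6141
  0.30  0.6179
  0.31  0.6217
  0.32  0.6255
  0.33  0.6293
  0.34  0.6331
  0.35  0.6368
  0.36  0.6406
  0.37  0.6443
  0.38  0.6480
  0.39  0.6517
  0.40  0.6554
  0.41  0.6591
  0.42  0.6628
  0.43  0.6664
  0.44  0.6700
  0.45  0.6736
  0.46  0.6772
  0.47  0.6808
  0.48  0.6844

σ√T = 0.32·√1.25 = 0.3578
d₁ = [ln(57/55) + (0.043 + 0.32²/2)·1.25] / 0.3578 = [0.0357 + 0.1178] / 0.3578 = 0.4290 ≈ 0.43
d₂ = d₁ − σ√T = 0.4290 − 0.3578 = 0.0712 ≈ 0.07
e^(−rT) = e^(−0.043·1.25) = 0.9477
N(d₁) = N(0.43) = 0.6664;  N(d₂) = N(0.07) = 0.5279
C = 57·0.6664 − 55·0.9477·0.5279 = 37.9848 − 27.5160 = 10.4688

$10.47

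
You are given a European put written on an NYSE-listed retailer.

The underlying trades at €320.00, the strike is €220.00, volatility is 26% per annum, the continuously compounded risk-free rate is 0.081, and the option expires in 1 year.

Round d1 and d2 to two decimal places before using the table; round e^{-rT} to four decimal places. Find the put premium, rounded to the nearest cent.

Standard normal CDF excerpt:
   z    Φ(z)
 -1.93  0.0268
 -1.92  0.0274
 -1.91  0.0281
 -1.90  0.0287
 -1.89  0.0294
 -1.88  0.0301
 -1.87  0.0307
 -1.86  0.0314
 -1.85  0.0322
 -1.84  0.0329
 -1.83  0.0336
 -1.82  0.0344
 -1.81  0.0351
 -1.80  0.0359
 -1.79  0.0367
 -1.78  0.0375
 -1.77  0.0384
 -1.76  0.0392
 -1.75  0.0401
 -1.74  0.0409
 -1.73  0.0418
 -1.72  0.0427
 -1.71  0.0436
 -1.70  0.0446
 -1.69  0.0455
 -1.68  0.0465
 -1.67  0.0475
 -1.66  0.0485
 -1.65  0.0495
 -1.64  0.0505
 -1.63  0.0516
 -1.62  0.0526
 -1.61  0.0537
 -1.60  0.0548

€1.04

σ√T = 0.26·√1 = 0.2600
d₁ = [ln(320/220) + (0.081 + ½·0.26²)·1] / (σ√T) = (0.3747 + 0.1148) / 0.2600 = 1.8827 which rounds to 1.88
d₂ = 1.8827 − 0.2600 = 1.6227 which rounds to 1.62
exp(−rT) = exp(−0.081·1) = 0.9222
N(−d₂) = N(-1.62) = 0.0526;  N(−d₁) = N(-1.88) = 0.0301
P = 220·0.9222·0.0526 − 320·0.0301 = 10.6717 − 9.6320 = 1.0397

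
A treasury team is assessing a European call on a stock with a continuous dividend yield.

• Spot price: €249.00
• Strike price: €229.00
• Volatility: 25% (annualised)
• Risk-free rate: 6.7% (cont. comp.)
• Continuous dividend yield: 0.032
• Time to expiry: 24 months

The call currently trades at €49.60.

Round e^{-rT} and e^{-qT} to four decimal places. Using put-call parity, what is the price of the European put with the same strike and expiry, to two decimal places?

€16.32

e^(−qT) = e^(−0.032·2) = 0.9380;  e^(−rT) = e^(−0.067·2) = 0.8746
Put-call parity: C − P = S·e^(−qT) − K·e^(−rT) = 249·0.9380 − 229·0.8746 = 233.5620 − 200.2834 = 33.2786
P = C − (C − P) = 49.60 − (33.2786) = 16.3214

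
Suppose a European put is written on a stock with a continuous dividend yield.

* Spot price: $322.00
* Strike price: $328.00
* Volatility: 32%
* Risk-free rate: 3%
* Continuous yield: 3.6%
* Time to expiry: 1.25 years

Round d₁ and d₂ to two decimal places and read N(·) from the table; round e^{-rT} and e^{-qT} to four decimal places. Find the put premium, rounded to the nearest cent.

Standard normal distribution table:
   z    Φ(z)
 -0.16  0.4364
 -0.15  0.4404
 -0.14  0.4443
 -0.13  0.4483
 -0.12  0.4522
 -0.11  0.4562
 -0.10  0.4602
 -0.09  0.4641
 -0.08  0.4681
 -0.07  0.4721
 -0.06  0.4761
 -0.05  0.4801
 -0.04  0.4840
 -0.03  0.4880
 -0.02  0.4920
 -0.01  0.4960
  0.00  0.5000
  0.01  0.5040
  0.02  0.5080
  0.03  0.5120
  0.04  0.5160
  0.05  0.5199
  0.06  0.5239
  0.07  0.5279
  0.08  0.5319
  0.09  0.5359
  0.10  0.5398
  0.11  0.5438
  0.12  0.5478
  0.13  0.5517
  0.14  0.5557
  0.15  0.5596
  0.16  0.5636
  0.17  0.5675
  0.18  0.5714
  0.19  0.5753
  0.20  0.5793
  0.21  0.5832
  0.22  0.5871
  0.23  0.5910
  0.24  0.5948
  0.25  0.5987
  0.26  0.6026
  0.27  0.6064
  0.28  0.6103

σ√T = 0.32 × 1.1180 = 0.3578
d₁ = [ln(322/328) + (0.03 − 0.036 + ½·0.32²)·1.25] / (σ√T) = (-0.0185 + 0.0565) / 0.3578 = 0.1063 which rounds to 0.11
d₂ = 0.1063 − 0.3578 = -0.2515 which rounds to -0.25
exp(−qT) = exp(−0.036·1.25) = 0.9560;  exp(−rT) = exp(−0.03·1.25) = 0.9632
P = 328·0.9632·N(0.25) − 322·0.9560·N(-0.11) = 328·0.9632·0.5987 − 322·0.9560·0.4562 = 189.1471 − 140.4330 = 48.7141

$48.71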